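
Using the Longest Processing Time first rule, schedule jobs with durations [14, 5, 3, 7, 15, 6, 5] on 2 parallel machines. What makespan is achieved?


Sort jobs in decreasing order (LPT): [15, 14, 7, 6, 5, 5, 3]
Assign each job to the least loaded machine:
  Machine 1: jobs [15, 6, 5, 3], load = 29
  Machine 2: jobs [14, 7, 5], load = 26
Makespan = max load = 29

29


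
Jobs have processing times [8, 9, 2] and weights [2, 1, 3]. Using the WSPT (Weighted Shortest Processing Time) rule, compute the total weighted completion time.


Compute p/w ratios and sort ascending (WSPT): [(2, 3), (8, 2), (9, 1)]
Compute weighted completion times:
  Job (p=2,w=3): C=2, w*C=3*2=6
  Job (p=8,w=2): C=10, w*C=2*10=20
  Job (p=9,w=1): C=19, w*C=1*19=19
Total weighted completion time = 45

45


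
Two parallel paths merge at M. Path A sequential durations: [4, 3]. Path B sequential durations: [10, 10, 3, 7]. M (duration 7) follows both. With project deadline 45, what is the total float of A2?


Forward pass: ES(A2) = sum of predecessors on chain A = 4
EF = ES + duration = 4 + 3 = 7
Backward pass: LF(M) = deadline = 45; LS(M) = 45 - 7 = 38
LF(A2) = LS(M) - sum(successors on chain A) = 38 - 0 = 38
LS = LF - duration = 38 - 3 = 35
Total float = LS - ES = 35 - 4 = 31

31


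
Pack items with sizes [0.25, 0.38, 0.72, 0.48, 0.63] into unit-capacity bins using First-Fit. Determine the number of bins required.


Place items sequentially using First-Fit:
  Item 0.25 -> new Bin 1
  Item 0.38 -> Bin 1 (now 0.63)
  Item 0.72 -> new Bin 2
  Item 0.48 -> new Bin 3
  Item 0.63 -> new Bin 4
Total bins used = 4

4


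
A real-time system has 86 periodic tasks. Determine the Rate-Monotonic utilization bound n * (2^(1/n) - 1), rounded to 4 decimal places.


Compute 2^(1/86) = 1.0080924190
Subtract 1: 1.0080924190 - 1 = 0.0080924190
Multiply by n: 86 * 0.0080924190 = 0.6959480340
Round to 4 dp: 0.6959

0.6959


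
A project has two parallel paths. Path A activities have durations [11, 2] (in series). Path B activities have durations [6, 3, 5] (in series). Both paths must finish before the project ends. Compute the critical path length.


Path A total = 11 + 2 = 13
Path B total = 6 + 3 + 5 = 14
Critical path = longest path = max(13, 14) = 14

14


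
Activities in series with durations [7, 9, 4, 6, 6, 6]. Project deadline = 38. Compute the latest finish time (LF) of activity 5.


LF(activity 5) = deadline - sum of successor durations
Successors: activities 6 through 6 with durations [6]
Sum of successor durations = 6
LF = 38 - 6 = 32

32


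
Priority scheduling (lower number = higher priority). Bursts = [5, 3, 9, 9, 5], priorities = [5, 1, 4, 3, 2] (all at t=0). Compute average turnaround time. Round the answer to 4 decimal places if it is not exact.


Sort by priority (ascending = highest first):
Order: [(1, 3), (2, 5), (3, 9), (4, 9), (5, 5)]
Completion times:
  Priority 1, burst=3, C=3
  Priority 2, burst=5, C=8
  Priority 3, burst=9, C=17
  Priority 4, burst=9, C=26
  Priority 5, burst=5, C=31
Average turnaround = 85/5 = 17.0

17.0


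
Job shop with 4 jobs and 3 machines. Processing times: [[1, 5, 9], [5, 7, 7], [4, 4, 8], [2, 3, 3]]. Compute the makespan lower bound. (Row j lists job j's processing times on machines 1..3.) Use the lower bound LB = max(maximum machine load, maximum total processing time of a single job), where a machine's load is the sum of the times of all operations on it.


Machine loads:
  Machine 1: 1 + 5 + 4 + 2 = 12
  Machine 2: 5 + 7 + 4 + 3 = 19
  Machine 3: 9 + 7 + 8 + 3 = 27
Max machine load = 27
Job totals:
  Job 1: 15
  Job 2: 19
  Job 3: 16
  Job 4: 8
Max job total = 19
Lower bound = max(27, 19) = 27

27


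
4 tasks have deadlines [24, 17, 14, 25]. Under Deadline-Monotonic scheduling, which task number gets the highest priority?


Sort tasks by relative deadline (ascending):
  Task 3: deadline = 14
  Task 2: deadline = 17
  Task 1: deadline = 24
  Task 4: deadline = 25
Priority order (highest first): [3, 2, 1, 4]
Highest priority task = 3

3


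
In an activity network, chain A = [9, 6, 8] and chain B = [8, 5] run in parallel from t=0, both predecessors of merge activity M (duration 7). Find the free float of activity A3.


ES(A3) = sum of predecessors on chain A = 15
EF(A3) = ES + duration = 15 + 8 = 23
Successor of A3 is M. ES(M) = max(sum(A), sum(B)) = max(23, 13) = 23
Free float = ES(successor) - EF(current) = 23 - 23 = 0

0


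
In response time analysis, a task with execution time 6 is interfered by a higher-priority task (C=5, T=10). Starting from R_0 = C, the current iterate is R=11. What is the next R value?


R_next = C + ceil(R_prev / T_hp) * C_hp
ceil(11 / 10) = ceil(1.1) = 2
Interference = 2 * 5 = 10
R_next = 6 + 10 = 16

16


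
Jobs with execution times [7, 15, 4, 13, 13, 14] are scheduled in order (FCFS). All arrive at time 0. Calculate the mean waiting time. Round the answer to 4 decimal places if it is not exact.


FCFS order (as given): [7, 15, 4, 13, 13, 14]
Waiting times:
  Job 1: wait = 0
  Job 2: wait = 7
  Job 3: wait = 22
  Job 4: wait = 26
  Job 5: wait = 39
  Job 6: wait = 52
Sum of waiting times = 146
Average waiting time = 146/6 = 24.3333

24.3333


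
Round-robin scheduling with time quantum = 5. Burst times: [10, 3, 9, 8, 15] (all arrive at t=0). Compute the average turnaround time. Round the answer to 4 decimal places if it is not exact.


Time quantum = 5
Execution trace:
  J1 runs 5 units, time = 5
  J2 runs 3 units, time = 8
  J3 runs 5 units, time = 13
  J4 runs 5 units, time = 18
  J5 runs 5 units, time = 23
  J1 runs 5 units, time = 28
  J3 runs 4 units, time = 32
  J4 runs 3 units, time = 35
  J5 runs 5 units, time = 40
  J5 runs 5 units, time = 45
Finish times: [28, 8, 32, 35, 45]
Average turnaround = 148/5 = 29.6

29.6


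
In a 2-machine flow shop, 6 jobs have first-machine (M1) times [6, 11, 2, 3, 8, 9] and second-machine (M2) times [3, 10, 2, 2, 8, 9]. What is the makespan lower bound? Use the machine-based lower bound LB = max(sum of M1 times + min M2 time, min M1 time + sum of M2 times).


LB1 = sum(M1 times) + min(M2 times) = 39 + 2 = 41
LB2 = min(M1 times) + sum(M2 times) = 2 + 34 = 36
Lower bound = max(LB1, LB2) = max(41, 36) = 41

41


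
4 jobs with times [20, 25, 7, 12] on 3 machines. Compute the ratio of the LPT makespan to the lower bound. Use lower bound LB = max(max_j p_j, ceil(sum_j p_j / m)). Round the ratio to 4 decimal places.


LPT order: [25, 20, 12, 7]
Machine loads after assignment: [25, 20, 19]
LPT makespan = 25
Lower bound = max(max_job, ceil(total/3)) = max(25, 22) = 25
Ratio = 25 / 25 = 1.0

1.0


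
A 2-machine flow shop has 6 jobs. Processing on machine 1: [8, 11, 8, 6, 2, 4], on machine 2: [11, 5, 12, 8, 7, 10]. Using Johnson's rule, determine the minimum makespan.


Apply Johnson's rule:
  Group 1 (a <= b): [(5, 2, 7), (6, 4, 10), (4, 6, 8), (1, 8, 11), (3, 8, 12)]
  Group 2 (a > b): [(2, 11, 5)]
Optimal job order: [5, 6, 4, 1, 3, 2]
Schedule:
  Job 5: M1 done at 2, M2 done at 9
  Job 6: M1 done at 6, M2 done at 19
  Job 4: M1 done at 12, M2 done at 27
  Job 1: M1 done at 20, M2 done at 38
  Job 3: M1 done at 28, M2 done at 50
  Job 2: M1 done at 39, M2 done at 55
Makespan = 55

55


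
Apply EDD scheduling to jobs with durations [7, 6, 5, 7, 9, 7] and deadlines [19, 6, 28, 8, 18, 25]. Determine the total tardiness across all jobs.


Sort by due date (EDD order): [(6, 6), (7, 8), (9, 18), (7, 19), (7, 25), (5, 28)]
Compute completion times and tardiness:
  Job 1: p=6, d=6, C=6, tardiness=max(0,6-6)=0
  Job 2: p=7, d=8, C=13, tardiness=max(0,13-8)=5
  Job 3: p=9, d=18, C=22, tardiness=max(0,22-18)=4
  Job 4: p=7, d=19, C=29, tardiness=max(0,29-19)=10
  Job 5: p=7, d=25, C=36, tardiness=max(0,36-25)=11
  Job 6: p=5, d=28, C=41, tardiness=max(0,41-28)=13
Total tardiness = 43

43


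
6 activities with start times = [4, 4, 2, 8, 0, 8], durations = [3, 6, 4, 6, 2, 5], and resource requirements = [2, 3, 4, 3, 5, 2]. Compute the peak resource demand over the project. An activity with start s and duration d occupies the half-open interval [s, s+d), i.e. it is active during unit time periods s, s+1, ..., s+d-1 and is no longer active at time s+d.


Each activity i is active on [start_i, start_i + duration_i).
Compute total resource usage per time slot:
  t=0: active resources = [5], total = 5
  t=1: active resources = [5], total = 5
  t=2: active resources = [4], total = 4
  t=3: active resources = [4], total = 4
  t=4: active resources = [2, 3, 4], total = 9
  t=5: active resources = [2, 3, 4], total = 9
  t=6: active resources = [2, 3], total = 5
  t=7: active resources = [3], total = 3
  t=8: active resources = [3, 3, 2], total = 8
  t=9: active resources = [3, 3, 2], total = 8
  t=10: active resources = [3, 2], total = 5
  t=11: active resources = [3, 2], total = 5
  t=12: active resources = [3, 2], total = 5
  t=13: active resources = [3], total = 3
Peak resource demand = 9

9


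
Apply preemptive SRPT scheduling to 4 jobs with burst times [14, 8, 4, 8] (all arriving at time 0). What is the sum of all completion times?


Since all jobs arrive at t=0, SRPT equals SPT ordering.
SPT order: [4, 8, 8, 14]
Completion times:
  Job 1: p=4, C=4
  Job 2: p=8, C=12
  Job 3: p=8, C=20
  Job 4: p=14, C=34
Total completion time = 4 + 12 + 20 + 34 = 70

70


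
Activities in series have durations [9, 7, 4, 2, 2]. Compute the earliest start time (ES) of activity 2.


Activity 2 starts after activities 1 through 1 complete.
Predecessor durations: [9]
ES = 9 = 9

9


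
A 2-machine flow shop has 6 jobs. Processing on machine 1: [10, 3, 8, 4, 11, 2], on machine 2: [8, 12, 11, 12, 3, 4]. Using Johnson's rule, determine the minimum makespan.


Apply Johnson's rule:
  Group 1 (a <= b): [(6, 2, 4), (2, 3, 12), (4, 4, 12), (3, 8, 11)]
  Group 2 (a > b): [(1, 10, 8), (5, 11, 3)]
Optimal job order: [6, 2, 4, 3, 1, 5]
Schedule:
  Job 6: M1 done at 2, M2 done at 6
  Job 2: M1 done at 5, M2 done at 18
  Job 4: M1 done at 9, M2 done at 30
  Job 3: M1 done at 17, M2 done at 41
  Job 1: M1 done at 27, M2 done at 49
  Job 5: M1 done at 38, M2 done at 52
Makespan = 52

52


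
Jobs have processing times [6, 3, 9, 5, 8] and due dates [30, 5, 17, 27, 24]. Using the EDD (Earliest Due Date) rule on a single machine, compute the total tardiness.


Sort by due date (EDD order): [(3, 5), (9, 17), (8, 24), (5, 27), (6, 30)]
Compute completion times and tardiness:
  Job 1: p=3, d=5, C=3, tardiness=max(0,3-5)=0
  Job 2: p=9, d=17, C=12, tardiness=max(0,12-17)=0
  Job 3: p=8, d=24, C=20, tardiness=max(0,20-24)=0
  Job 4: p=5, d=27, C=25, tardiness=max(0,25-27)=0
  Job 5: p=6, d=30, C=31, tardiness=max(0,31-30)=1
Total tardiness = 1

1


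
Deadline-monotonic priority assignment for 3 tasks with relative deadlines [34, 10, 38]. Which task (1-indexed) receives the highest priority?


Sort tasks by relative deadline (ascending):
  Task 2: deadline = 10
  Task 1: deadline = 34
  Task 3: deadline = 38
Priority order (highest first): [2, 1, 3]
Highest priority task = 2

2


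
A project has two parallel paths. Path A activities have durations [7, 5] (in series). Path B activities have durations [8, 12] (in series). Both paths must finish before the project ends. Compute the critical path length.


Path A total = 7 + 5 = 12
Path B total = 8 + 12 = 20
Critical path = longest path = max(12, 20) = 20

20


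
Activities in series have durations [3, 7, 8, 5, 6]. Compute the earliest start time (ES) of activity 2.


Activity 2 starts after activities 1 through 1 complete.
Predecessor durations: [3]
ES = 3 = 3

3


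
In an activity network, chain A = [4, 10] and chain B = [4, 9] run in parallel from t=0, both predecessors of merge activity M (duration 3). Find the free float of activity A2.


ES(A2) = sum of predecessors on chain A = 4
EF(A2) = ES + duration = 4 + 10 = 14
Successor of A2 is M. ES(M) = max(sum(A), sum(B)) = max(14, 13) = 14
Free float = ES(successor) - EF(current) = 14 - 14 = 0

0


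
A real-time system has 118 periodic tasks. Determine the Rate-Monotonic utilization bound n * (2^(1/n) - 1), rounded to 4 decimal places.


Compute 2^(1/118) = 1.0058914152
Subtract 1: 1.0058914152 - 1 = 0.0058914152
Multiply by n: 118 * 0.0058914152 = 0.6951869936
Round to 4 dp: 0.6952

0.6952


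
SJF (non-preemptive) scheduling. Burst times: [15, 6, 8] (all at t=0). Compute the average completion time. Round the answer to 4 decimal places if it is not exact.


SJF order (ascending): [6, 8, 15]
Completion times:
  Job 1: burst=6, C=6
  Job 2: burst=8, C=14
  Job 3: burst=15, C=29
Average completion = 49/3 = 16.3333

16.3333


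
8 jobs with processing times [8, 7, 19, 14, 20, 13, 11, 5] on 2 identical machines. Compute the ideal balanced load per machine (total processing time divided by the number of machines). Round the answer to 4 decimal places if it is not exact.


Total processing time = 8 + 7 + 19 + 14 + 20 + 13 + 11 + 5 = 97
Number of machines = 2
Ideal balanced load = 97 / 2 = 48.5

48.5


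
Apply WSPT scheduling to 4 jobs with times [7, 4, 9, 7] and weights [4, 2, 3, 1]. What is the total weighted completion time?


Compute p/w ratios and sort ascending (WSPT): [(7, 4), (4, 2), (9, 3), (7, 1)]
Compute weighted completion times:
  Job (p=7,w=4): C=7, w*C=4*7=28
  Job (p=4,w=2): C=11, w*C=2*11=22
  Job (p=9,w=3): C=20, w*C=3*20=60
  Job (p=7,w=1): C=27, w*C=1*27=27
Total weighted completion time = 137

137


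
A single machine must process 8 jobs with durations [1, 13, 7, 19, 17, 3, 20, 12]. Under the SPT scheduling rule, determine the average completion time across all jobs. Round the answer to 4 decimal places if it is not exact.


Sort jobs by processing time (SPT order): [1, 3, 7, 12, 13, 17, 19, 20]
Compute completion times sequentially:
  Job 1: processing = 1, completes at 1
  Job 2: processing = 3, completes at 4
  Job 3: processing = 7, completes at 11
  Job 4: processing = 12, completes at 23
  Job 5: processing = 13, completes at 36
  Job 6: processing = 17, completes at 53
  Job 7: processing = 19, completes at 72
  Job 8: processing = 20, completes at 92
Sum of completion times = 292
Average completion time = 292/8 = 36.5

36.5


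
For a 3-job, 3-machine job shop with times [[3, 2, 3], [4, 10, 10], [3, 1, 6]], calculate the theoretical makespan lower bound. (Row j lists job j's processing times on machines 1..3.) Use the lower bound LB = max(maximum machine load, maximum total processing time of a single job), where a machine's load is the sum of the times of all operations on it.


Machine loads:
  Machine 1: 3 + 4 + 3 = 10
  Machine 2: 2 + 10 + 1 = 13
  Machine 3: 3 + 10 + 6 = 19
Max machine load = 19
Job totals:
  Job 1: 8
  Job 2: 24
  Job 3: 10
Max job total = 24
Lower bound = max(19, 24) = 24

24


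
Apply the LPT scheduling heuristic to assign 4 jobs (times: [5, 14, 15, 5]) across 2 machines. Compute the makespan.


Sort jobs in decreasing order (LPT): [15, 14, 5, 5]
Assign each job to the least loaded machine:
  Machine 1: jobs [15, 5], load = 20
  Machine 2: jobs [14, 5], load = 19
Makespan = max load = 20

20


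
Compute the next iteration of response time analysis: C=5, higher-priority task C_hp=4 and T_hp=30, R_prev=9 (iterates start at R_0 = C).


R_next = C + ceil(R_prev / T_hp) * C_hp
ceil(9 / 30) = ceil(0.3) = 1
Interference = 1 * 4 = 4
R_next = 5 + 4 = 9
R_next = R_prev, so the iteration has converged (response time = 9).

9


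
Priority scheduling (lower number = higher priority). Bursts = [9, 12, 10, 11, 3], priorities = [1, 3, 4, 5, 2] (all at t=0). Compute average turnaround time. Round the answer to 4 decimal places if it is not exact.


Sort by priority (ascending = highest first):
Order: [(1, 9), (2, 3), (3, 12), (4, 10), (5, 11)]
Completion times:
  Priority 1, burst=9, C=9
  Priority 2, burst=3, C=12
  Priority 3, burst=12, C=24
  Priority 4, burst=10, C=34
  Priority 5, burst=11, C=45
Average turnaround = 124/5 = 24.8

24.8


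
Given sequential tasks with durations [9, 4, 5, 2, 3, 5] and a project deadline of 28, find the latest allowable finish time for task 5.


LF(activity 5) = deadline - sum of successor durations
Successors: activities 6 through 6 with durations [5]
Sum of successor durations = 5
LF = 28 - 5 = 23

23


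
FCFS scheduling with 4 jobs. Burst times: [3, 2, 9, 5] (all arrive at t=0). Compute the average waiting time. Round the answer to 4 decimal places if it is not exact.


FCFS order (as given): [3, 2, 9, 5]
Waiting times:
  Job 1: wait = 0
  Job 2: wait = 3
  Job 3: wait = 5
  Job 4: wait = 14
Sum of waiting times = 22
Average waiting time = 22/4 = 5.5

5.5


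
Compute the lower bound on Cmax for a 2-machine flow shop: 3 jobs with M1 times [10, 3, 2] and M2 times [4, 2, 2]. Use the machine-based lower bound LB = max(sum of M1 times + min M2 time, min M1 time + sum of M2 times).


LB1 = sum(M1 times) + min(M2 times) = 15 + 2 = 17
LB2 = min(M1 times) + sum(M2 times) = 2 + 8 = 10
Lower bound = max(LB1, LB2) = max(17, 10) = 17

17


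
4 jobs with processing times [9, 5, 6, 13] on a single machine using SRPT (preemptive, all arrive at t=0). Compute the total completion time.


Since all jobs arrive at t=0, SRPT equals SPT ordering.
SPT order: [5, 6, 9, 13]
Completion times:
  Job 1: p=5, C=5
  Job 2: p=6, C=11
  Job 3: p=9, C=20
  Job 4: p=13, C=33
Total completion time = 5 + 11 + 20 + 33 = 69

69


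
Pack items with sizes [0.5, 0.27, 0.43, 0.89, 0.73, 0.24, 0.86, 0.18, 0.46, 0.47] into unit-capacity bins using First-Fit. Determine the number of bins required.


Place items sequentially using First-Fit:
  Item 0.5 -> new Bin 1
  Item 0.27 -> Bin 1 (now 0.77)
  Item 0.43 -> new Bin 2
  Item 0.89 -> new Bin 3
  Item 0.73 -> new Bin 4
  Item 0.24 -> Bin 2 (now 0.67)
  Item 0.86 -> new Bin 5
  Item 0.18 -> Bin 1 (now 0.95)
  Item 0.46 -> new Bin 6
  Item 0.47 -> Bin 6 (now 0.93)
Total bins used = 6

6


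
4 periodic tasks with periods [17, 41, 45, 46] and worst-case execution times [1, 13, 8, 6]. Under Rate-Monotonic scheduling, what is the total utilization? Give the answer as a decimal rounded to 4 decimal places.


Compute individual utilizations (exact fractions):
  Task 1: C/T = 1/17 (approx. 0.0588)
  Task 2: C/T = 13/41 (approx. 0.3171)
  Task 3: C/T = 8/45 (approx. 0.1778)
  Task 4: C/T = 6/46 = 3/23 (approx. 0.1304)
Total utilization U = 1/17 + 13/41 + 8/45 + 3/23 = 493513/721395
Rounded to 4 decimal places: U = 0.6841
RM (Liu & Layland) bound for 4 tasks = 0.756828; compare with U = 493513/721395 (approx. 0.684109)
U <= bound, so schedulable by RM sufficient condition.

0.6841


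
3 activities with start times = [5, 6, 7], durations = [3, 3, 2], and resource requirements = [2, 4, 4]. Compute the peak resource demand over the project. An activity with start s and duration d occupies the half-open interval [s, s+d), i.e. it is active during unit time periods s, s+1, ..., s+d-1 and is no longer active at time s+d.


Each activity i is active on [start_i, start_i + duration_i).
Compute total resource usage per time slot:
  t=0: active resources = [], total = 0
  t=1: active resources = [], total = 0
  t=2: active resources = [], total = 0
  t=3: active resources = [], total = 0
  t=4: active resources = [], total = 0
  t=5: active resources = [2], total = 2
  t=6: active resources = [2, 4], total = 6
  t=7: active resources = [2, 4, 4], total = 10
  t=8: active resources = [4, 4], total = 8
Peak resource demand = 10

10


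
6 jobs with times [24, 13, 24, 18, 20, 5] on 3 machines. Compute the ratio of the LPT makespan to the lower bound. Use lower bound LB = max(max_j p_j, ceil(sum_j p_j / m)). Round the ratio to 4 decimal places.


LPT order: [24, 24, 20, 18, 13, 5]
Machine loads after assignment: [37, 29, 38]
LPT makespan = 38
Lower bound = max(max_job, ceil(total/3)) = max(24, 35) = 35
Ratio = 38 / 35 = 1.0857

1.0857


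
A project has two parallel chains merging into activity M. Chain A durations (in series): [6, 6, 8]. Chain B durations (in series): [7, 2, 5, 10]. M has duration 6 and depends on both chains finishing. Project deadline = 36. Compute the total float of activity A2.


Forward pass: ES(A2) = sum of predecessors on chain A = 6
EF = ES + duration = 6 + 6 = 12
Backward pass: LF(M) = deadline = 36; LS(M) = 36 - 6 = 30
LF(A2) = LS(M) - sum(successors on chain A) = 30 - 8 = 22
LS = LF - duration = 22 - 6 = 16
Total float = LS - ES = 16 - 6 = 10

10


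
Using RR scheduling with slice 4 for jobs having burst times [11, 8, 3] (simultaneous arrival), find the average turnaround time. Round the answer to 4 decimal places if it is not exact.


Time quantum = 4
Execution trace:
  J1 runs 4 units, time = 4
  J2 runs 4 units, time = 8
  J3 runs 3 units, time = 11
  J1 runs 4 units, time = 15
  J2 runs 4 units, time = 19
  J1 runs 3 units, time = 22
Finish times: [22, 19, 11]
Average turnaround = 52/3 = 17.3333

17.3333


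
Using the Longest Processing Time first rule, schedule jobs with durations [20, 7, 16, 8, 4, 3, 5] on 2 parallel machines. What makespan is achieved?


Sort jobs in decreasing order (LPT): [20, 16, 8, 7, 5, 4, 3]
Assign each job to the least loaded machine:
  Machine 1: jobs [20, 7, 4], load = 31
  Machine 2: jobs [16, 8, 5, 3], load = 32
Makespan = max load = 32

32


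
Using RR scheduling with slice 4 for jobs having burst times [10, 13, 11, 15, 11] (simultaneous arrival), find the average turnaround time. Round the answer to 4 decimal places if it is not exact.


Time quantum = 4
Execution trace:
  J1 runs 4 units, time = 4
  J2 runs 4 units, time = 8
  J3 runs 4 units, time = 12
  J4 runs 4 units, time = 16
  J5 runs 4 units, time = 20
  J1 runs 4 units, time = 24
  J2 runs 4 units, time = 28
  J3 runs 4 units, time = 32
  J4 runs 4 units, time = 36
  J5 runs 4 units, time = 40
  J1 runs 2 units, time = 42
  J2 runs 4 units, time = 46
  J3 runs 3 units, time = 49
  J4 runs 4 units, time = 53
  J5 runs 3 units, time = 56
  J2 runs 1 units, time = 57
  J4 runs 3 units, time = 60
Finish times: [42, 57, 49, 60, 56]
Average turnaround = 264/5 = 52.8

52.8


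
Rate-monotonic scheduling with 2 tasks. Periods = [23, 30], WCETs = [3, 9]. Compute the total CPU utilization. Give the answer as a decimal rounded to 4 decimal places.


Compute individual utilizations (exact fractions):
  Task 1: C/T = 3/23 (approx. 0.1304)
  Task 2: C/T = 9/30 = 3/10 (approx. 0.3)
Total utilization U = 3/23 + 3/10 = 99/230
Rounded to 4 decimal places: U = 0.4304
RM (Liu & Layland) bound for 2 tasks = 0.828427; compare with U = 99/230 (approx. 0.430435)
U <= bound, so schedulable by RM sufficient condition.

0.4304


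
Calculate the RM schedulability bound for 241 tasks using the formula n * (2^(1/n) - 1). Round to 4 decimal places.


Compute 2^(1/241) = 1.0028802694
Subtract 1: 1.0028802694 - 1 = 0.0028802694
Multiply by n: 241 * 0.0028802694 = 0.6941449254
Round to 4 dp: 0.6941

0.6941


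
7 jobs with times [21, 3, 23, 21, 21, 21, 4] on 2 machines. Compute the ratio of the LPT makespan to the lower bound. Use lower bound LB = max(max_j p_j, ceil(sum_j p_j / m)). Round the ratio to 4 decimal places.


LPT order: [23, 21, 21, 21, 21, 4, 3]
Machine loads after assignment: [51, 63]
LPT makespan = 63
Lower bound = max(max_job, ceil(total/2)) = max(23, 57) = 57
Ratio = 63 / 57 = 1.1053

1.1053


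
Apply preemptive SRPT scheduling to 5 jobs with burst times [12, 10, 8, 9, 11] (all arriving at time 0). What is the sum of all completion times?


Since all jobs arrive at t=0, SRPT equals SPT ordering.
SPT order: [8, 9, 10, 11, 12]
Completion times:
  Job 1: p=8, C=8
  Job 2: p=9, C=17
  Job 3: p=10, C=27
  Job 4: p=11, C=38
  Job 5: p=12, C=50
Total completion time = 8 + 17 + 27 + 38 + 50 = 140

140


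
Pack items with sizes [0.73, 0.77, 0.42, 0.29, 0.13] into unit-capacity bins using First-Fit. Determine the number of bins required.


Place items sequentially using First-Fit:
  Item 0.73 -> new Bin 1
  Item 0.77 -> new Bin 2
  Item 0.42 -> new Bin 3
  Item 0.29 -> Bin 3 (now 0.71)
  Item 0.13 -> Bin 1 (now 0.86)
Total bins used = 3

3


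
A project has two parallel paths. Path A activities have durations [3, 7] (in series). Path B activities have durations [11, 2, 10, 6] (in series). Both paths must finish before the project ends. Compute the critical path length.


Path A total = 3 + 7 = 10
Path B total = 11 + 2 + 10 + 6 = 29
Critical path = longest path = max(10, 29) = 29

29


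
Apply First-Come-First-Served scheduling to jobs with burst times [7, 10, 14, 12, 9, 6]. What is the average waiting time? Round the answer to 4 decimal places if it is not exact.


FCFS order (as given): [7, 10, 14, 12, 9, 6]
Waiting times:
  Job 1: wait = 0
  Job 2: wait = 7
  Job 3: wait = 17
  Job 4: wait = 31
  Job 5: wait = 43
  Job 6: wait = 52
Sum of waiting times = 150
Average waiting time = 150/6 = 25.0

25.0


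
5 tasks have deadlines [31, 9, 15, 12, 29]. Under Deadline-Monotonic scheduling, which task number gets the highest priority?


Sort tasks by relative deadline (ascending):
  Task 2: deadline = 9
  Task 4: deadline = 12
  Task 3: deadline = 15
  Task 5: deadline = 29
  Task 1: deadline = 31
Priority order (highest first): [2, 4, 3, 5, 1]
Highest priority task = 2

2


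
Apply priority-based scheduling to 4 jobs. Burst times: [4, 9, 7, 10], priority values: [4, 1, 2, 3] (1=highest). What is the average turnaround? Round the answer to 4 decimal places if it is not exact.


Sort by priority (ascending = highest first):
Order: [(1, 9), (2, 7), (3, 10), (4, 4)]
Completion times:
  Priority 1, burst=9, C=9
  Priority 2, burst=7, C=16
  Priority 3, burst=10, C=26
  Priority 4, burst=4, C=30
Average turnaround = 81/4 = 20.25

20.25


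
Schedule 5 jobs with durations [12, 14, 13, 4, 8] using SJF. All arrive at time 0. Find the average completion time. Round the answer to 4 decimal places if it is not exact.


SJF order (ascending): [4, 8, 12, 13, 14]
Completion times:
  Job 1: burst=4, C=4
  Job 2: burst=8, C=12
  Job 3: burst=12, C=24
  Job 4: burst=13, C=37
  Job 5: burst=14, C=51
Average completion = 128/5 = 25.6

25.6


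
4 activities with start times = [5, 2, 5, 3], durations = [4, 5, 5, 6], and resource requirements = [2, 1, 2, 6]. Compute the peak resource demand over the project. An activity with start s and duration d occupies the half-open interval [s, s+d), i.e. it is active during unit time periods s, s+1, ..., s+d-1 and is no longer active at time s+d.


Each activity i is active on [start_i, start_i + duration_i).
Compute total resource usage per time slot:
  t=0: active resources = [], total = 0
  t=1: active resources = [], total = 0
  t=2: active resources = [1], total = 1
  t=3: active resources = [1, 6], total = 7
  t=4: active resources = [1, 6], total = 7
  t=5: active resources = [2, 1, 2, 6], total = 11
  t=6: active resources = [2, 1, 2, 6], total = 11
  t=7: active resources = [2, 2, 6], total = 10
  t=8: active resources = [2, 2, 6], total = 10
  t=9: active resources = [2], total = 2
Peak resource demand = 11

11


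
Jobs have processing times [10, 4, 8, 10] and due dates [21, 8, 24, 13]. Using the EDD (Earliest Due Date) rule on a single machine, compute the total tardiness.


Sort by due date (EDD order): [(4, 8), (10, 13), (10, 21), (8, 24)]
Compute completion times and tardiness:
  Job 1: p=4, d=8, C=4, tardiness=max(0,4-8)=0
  Job 2: p=10, d=13, C=14, tardiness=max(0,14-13)=1
  Job 3: p=10, d=21, C=24, tardiness=max(0,24-21)=3
  Job 4: p=8, d=24, C=32, tardiness=max(0,32-24)=8
Total tardiness = 12

12


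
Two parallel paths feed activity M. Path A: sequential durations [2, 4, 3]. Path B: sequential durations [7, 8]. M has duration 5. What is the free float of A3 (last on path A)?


ES(A3) = sum of predecessors on chain A = 6
EF(A3) = ES + duration = 6 + 3 = 9
Successor of A3 is M. ES(M) = max(sum(A), sum(B)) = max(9, 15) = 15
Free float = ES(successor) - EF(current) = 15 - 9 = 6

6


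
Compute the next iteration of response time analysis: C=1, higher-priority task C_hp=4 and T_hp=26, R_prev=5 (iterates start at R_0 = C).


R_next = C + ceil(R_prev / T_hp) * C_hp
ceil(5 / 26) = ceil(0.1923) = 1
Interference = 1 * 4 = 4
R_next = 1 + 4 = 5
R_next = R_prev, so the iteration has converged (response time = 5).

5


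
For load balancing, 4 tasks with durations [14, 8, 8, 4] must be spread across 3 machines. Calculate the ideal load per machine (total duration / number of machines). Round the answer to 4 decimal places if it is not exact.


Total processing time = 14 + 8 + 8 + 4 = 34
Number of machines = 3
Ideal balanced load = 34 / 3 = 11.3333

11.3333


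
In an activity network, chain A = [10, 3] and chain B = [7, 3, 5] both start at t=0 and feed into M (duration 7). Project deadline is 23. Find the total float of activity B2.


Forward pass: ES(B2) = sum of predecessors on chain B = 7
EF = ES + duration = 7 + 3 = 10
Backward pass: LF(M) = deadline = 23; LS(M) = 23 - 7 = 16
LF(B2) = LS(M) - sum(successors on chain B) = 16 - 5 = 11
LS = LF - duration = 11 - 3 = 8
Total float = LS - ES = 8 - 7 = 1

1


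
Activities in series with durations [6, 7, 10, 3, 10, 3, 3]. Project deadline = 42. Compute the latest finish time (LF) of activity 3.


LF(activity 3) = deadline - sum of successor durations
Successors: activities 4 through 7 with durations [3, 10, 3, 3]
Sum of successor durations = 19
LF = 42 - 19 = 23

23


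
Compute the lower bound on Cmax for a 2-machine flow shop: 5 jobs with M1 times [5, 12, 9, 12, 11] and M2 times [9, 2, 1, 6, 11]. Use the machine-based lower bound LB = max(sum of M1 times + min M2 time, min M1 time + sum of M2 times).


LB1 = sum(M1 times) + min(M2 times) = 49 + 1 = 50
LB2 = min(M1 times) + sum(M2 times) = 5 + 29 = 34
Lower bound = max(LB1, LB2) = max(50, 34) = 50

50


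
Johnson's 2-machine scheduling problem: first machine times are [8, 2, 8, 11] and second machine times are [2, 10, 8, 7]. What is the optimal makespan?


Apply Johnson's rule:
  Group 1 (a <= b): [(2, 2, 10), (3, 8, 8)]
  Group 2 (a > b): [(4, 11, 7), (1, 8, 2)]
Optimal job order: [2, 3, 4, 1]
Schedule:
  Job 2: M1 done at 2, M2 done at 12
  Job 3: M1 done at 10, M2 done at 20
  Job 4: M1 done at 21, M2 done at 28
  Job 1: M1 done at 29, M2 done at 31
Makespan = 31

31


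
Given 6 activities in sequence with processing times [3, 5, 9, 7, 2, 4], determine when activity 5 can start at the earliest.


Activity 5 starts after activities 1 through 4 complete.
Predecessor durations: [3, 5, 9, 7]
ES = 3 + 5 + 9 + 7 = 24

24


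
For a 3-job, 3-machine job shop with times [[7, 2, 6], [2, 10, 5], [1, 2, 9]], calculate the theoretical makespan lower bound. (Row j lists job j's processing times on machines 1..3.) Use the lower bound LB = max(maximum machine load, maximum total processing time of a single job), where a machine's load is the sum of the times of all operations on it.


Machine loads:
  Machine 1: 7 + 2 + 1 = 10
  Machine 2: 2 + 10 + 2 = 14
  Machine 3: 6 + 5 + 9 = 20
Max machine load = 20
Job totals:
  Job 1: 15
  Job 2: 17
  Job 3: 12
Max job total = 17
Lower bound = max(20, 17) = 20

20


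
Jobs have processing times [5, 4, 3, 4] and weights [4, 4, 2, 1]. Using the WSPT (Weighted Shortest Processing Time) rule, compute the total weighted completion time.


Compute p/w ratios and sort ascending (WSPT): [(4, 4), (5, 4), (3, 2), (4, 1)]
Compute weighted completion times:
  Job (p=4,w=4): C=4, w*C=4*4=16
  Job (p=5,w=4): C=9, w*C=4*9=36
  Job (p=3,w=2): C=12, w*C=2*12=24
  Job (p=4,w=1): C=16, w*C=1*16=16
Total weighted completion time = 92

92


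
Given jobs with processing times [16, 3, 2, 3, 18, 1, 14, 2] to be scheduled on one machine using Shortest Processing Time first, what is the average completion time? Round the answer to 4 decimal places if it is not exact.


Sort jobs by processing time (SPT order): [1, 2, 2, 3, 3, 14, 16, 18]
Compute completion times sequentially:
  Job 1: processing = 1, completes at 1
  Job 2: processing = 2, completes at 3
  Job 3: processing = 2, completes at 5
  Job 4: processing = 3, completes at 8
  Job 5: processing = 3, completes at 11
  Job 6: processing = 14, completes at 25
  Job 7: processing = 16, completes at 41
  Job 8: processing = 18, completes at 59
Sum of completion times = 153
Average completion time = 153/8 = 19.125

19.125


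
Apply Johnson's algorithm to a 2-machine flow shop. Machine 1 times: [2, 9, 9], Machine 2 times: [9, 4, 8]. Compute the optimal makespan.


Apply Johnson's rule:
  Group 1 (a <= b): [(1, 2, 9)]
  Group 2 (a > b): [(3, 9, 8), (2, 9, 4)]
Optimal job order: [1, 3, 2]
Schedule:
  Job 1: M1 done at 2, M2 done at 11
  Job 3: M1 done at 11, M2 done at 19
  Job 2: M1 done at 20, M2 done at 24
Makespan = 24

24


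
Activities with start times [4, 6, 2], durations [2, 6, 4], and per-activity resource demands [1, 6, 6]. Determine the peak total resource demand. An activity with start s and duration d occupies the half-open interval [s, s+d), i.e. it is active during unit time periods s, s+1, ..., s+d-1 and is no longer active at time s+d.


Each activity i is active on [start_i, start_i + duration_i).
Compute total resource usage per time slot:
  t=0: active resources = [], total = 0
  t=1: active resources = [], total = 0
  t=2: active resources = [6], total = 6
  t=3: active resources = [6], total = 6
  t=4: active resources = [1, 6], total = 7
  t=5: active resources = [1, 6], total = 7
  t=6: active resources = [6], total = 6
  t=7: active resources = [6], total = 6
  t=8: active resources = [6], total = 6
  t=9: active resources = [6], total = 6
  t=10: active resources = [6], total = 6
  t=11: active resources = [6], total = 6
Peak resource demand = 7

7


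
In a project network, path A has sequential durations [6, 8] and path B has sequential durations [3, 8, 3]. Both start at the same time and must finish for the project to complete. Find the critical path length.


Path A total = 6 + 8 = 14
Path B total = 3 + 8 + 3 = 14
Critical path = longest path = max(14, 14) = 14

14


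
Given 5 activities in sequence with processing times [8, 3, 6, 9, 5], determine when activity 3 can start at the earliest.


Activity 3 starts after activities 1 through 2 complete.
Predecessor durations: [8, 3]
ES = 8 + 3 = 11

11


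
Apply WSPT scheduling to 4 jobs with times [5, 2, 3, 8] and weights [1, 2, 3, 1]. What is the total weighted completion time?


Compute p/w ratios and sort ascending (WSPT): [(2, 2), (3, 3), (5, 1), (8, 1)]
Compute weighted completion times:
  Job (p=2,w=2): C=2, w*C=2*2=4
  Job (p=3,w=3): C=5, w*C=3*5=15
  Job (p=5,w=1): C=10, w*C=1*10=10
  Job (p=8,w=1): C=18, w*C=1*18=18
Total weighted completion time = 47

47


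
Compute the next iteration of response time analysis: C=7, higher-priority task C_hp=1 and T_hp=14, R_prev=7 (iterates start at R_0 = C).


R_next = C + ceil(R_prev / T_hp) * C_hp
ceil(7 / 14) = ceil(0.5) = 1
Interference = 1 * 1 = 1
R_next = 7 + 1 = 8

8


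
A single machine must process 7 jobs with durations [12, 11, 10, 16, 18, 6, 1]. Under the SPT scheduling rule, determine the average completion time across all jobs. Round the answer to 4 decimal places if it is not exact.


Sort jobs by processing time (SPT order): [1, 6, 10, 11, 12, 16, 18]
Compute completion times sequentially:
  Job 1: processing = 1, completes at 1
  Job 2: processing = 6, completes at 7
  Job 3: processing = 10, completes at 17
  Job 4: processing = 11, completes at 28
  Job 5: processing = 12, completes at 40
  Job 6: processing = 16, completes at 56
  Job 7: processing = 18, completes at 74
Sum of completion times = 223
Average completion time = 223/7 = 31.8571

31.8571


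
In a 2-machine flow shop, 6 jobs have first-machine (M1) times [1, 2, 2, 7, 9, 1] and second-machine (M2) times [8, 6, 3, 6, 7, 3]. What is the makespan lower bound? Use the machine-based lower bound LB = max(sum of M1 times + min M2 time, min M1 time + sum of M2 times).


LB1 = sum(M1 times) + min(M2 times) = 22 + 3 = 25
LB2 = min(M1 times) + sum(M2 times) = 1 + 33 = 34
Lower bound = max(LB1, LB2) = max(25, 34) = 34

34


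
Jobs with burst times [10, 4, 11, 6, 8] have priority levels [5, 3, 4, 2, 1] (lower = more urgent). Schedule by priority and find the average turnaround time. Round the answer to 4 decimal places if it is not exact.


Sort by priority (ascending = highest first):
Order: [(1, 8), (2, 6), (3, 4), (4, 11), (5, 10)]
Completion times:
  Priority 1, burst=8, C=8
  Priority 2, burst=6, C=14
  Priority 3, burst=4, C=18
  Priority 4, burst=11, C=29
  Priority 5, burst=10, C=39
Average turnaround = 108/5 = 21.6

21.6


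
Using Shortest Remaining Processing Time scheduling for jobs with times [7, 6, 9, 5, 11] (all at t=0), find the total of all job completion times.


Since all jobs arrive at t=0, SRPT equals SPT ordering.
SPT order: [5, 6, 7, 9, 11]
Completion times:
  Job 1: p=5, C=5
  Job 2: p=6, C=11
  Job 3: p=7, C=18
  Job 4: p=9, C=27
  Job 5: p=11, C=38
Total completion time = 5 + 11 + 18 + 27 + 38 = 99

99


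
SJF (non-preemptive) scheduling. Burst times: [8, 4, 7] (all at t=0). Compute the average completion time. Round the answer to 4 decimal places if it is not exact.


SJF order (ascending): [4, 7, 8]
Completion times:
  Job 1: burst=4, C=4
  Job 2: burst=7, C=11
  Job 3: burst=8, C=19
Average completion = 34/3 = 11.3333

11.3333


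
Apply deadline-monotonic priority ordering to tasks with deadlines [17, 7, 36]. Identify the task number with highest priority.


Sort tasks by relative deadline (ascending):
  Task 2: deadline = 7
  Task 1: deadline = 17
  Task 3: deadline = 36
Priority order (highest first): [2, 1, 3]
Highest priority task = 2

2


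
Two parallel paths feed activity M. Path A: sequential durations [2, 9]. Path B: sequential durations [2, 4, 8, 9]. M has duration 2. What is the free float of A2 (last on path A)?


ES(A2) = sum of predecessors on chain A = 2
EF(A2) = ES + duration = 2 + 9 = 11
Successor of A2 is M. ES(M) = max(sum(A), sum(B)) = max(11, 23) = 23
Free float = ES(successor) - EF(current) = 23 - 11 = 12

12


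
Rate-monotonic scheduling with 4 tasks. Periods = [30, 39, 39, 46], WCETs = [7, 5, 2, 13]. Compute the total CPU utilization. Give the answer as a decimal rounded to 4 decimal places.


Compute individual utilizations (exact fractions):
  Task 1: C/T = 7/30 (approx. 0.2333)
  Task 2: C/T = 5/39 (approx. 0.1282)
  Task 3: C/T = 2/39 (approx. 0.0513)
  Task 4: C/T = 13/46 (approx. 0.2826)
Total utilization U = 7/30 + 5/39 + 2/39 + 13/46 = 3119/4485
Rounded to 4 decimal places: U = 0.6954
RM (Liu & Layland) bound for 4 tasks = 0.756828; compare with U = 3119/4485 (approx. 0.695429)
U <= bound, so schedulable by RM sufficient condition.

0.6954


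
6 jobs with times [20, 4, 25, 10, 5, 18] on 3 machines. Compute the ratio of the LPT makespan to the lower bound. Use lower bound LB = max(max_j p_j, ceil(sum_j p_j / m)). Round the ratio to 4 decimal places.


LPT order: [25, 20, 18, 10, 5, 4]
Machine loads after assignment: [29, 25, 28]
LPT makespan = 29
Lower bound = max(max_job, ceil(total/3)) = max(25, 28) = 28
Ratio = 29 / 28 = 1.0357

1.0357


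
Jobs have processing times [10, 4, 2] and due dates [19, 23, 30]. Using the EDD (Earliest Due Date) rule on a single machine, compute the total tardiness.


Sort by due date (EDD order): [(10, 19), (4, 23), (2, 30)]
Compute completion times and tardiness:
  Job 1: p=10, d=19, C=10, tardiness=max(0,10-19)=0
  Job 2: p=4, d=23, C=14, tardiness=max(0,14-23)=0
  Job 3: p=2, d=30, C=16, tardiness=max(0,16-30)=0
Total tardiness = 0

0


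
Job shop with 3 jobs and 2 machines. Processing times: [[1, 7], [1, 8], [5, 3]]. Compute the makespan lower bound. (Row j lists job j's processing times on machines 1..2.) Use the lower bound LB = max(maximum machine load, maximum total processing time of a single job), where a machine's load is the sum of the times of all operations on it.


Machine loads:
  Machine 1: 1 + 1 + 5 = 7
  Machine 2: 7 + 8 + 3 = 18
Max machine load = 18
Job totals:
  Job 1: 8
  Job 2: 9
  Job 3: 8
Max job total = 9
Lower bound = max(18, 9) = 18

18
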